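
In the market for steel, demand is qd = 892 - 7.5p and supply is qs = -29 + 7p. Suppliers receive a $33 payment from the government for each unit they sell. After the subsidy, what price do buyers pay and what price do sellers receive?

Buyers pay 1380/29; sellers receive 2337/29

Pre-subsidy: 892 - 7.5p = -29 + 7p gives p* = 1842/29, q* = 12053/29.
With the subsidy, sellers receive ps = pb + 33 for each unit, where pb is the price buyers pay.
Supply in terms of pb becomes qs = -29 + 7(pb + 33) = 202 + 7pb. Setting this equal to demand: 892 - 7.5pb = 202 + 7pb, so pb = 1380/29.
Sellers receive ps = 1380/29 + 33 = 2337/29; q' = 892 − 7.5·(1380/29) = 15518/29.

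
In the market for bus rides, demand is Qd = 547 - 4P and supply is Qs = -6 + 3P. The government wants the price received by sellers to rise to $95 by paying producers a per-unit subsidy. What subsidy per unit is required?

Required subsidy s = $28 per unit

At a seller price of 95, quantity supplied is -6 + 3·95 = 279.
Buyers absorb 279 only when they pay Pb with 547 − 4·Pb = 279, i.e. Pb = 67.
s = Ps − Pb = 95 − 67 = 28.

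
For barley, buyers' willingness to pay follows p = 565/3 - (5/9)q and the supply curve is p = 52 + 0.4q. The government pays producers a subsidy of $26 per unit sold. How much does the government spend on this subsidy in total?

Pre-subsidy: 565/3 - (5/9)q = 52 + 0.4q gives q* = 6135/43 and p* = 4690/43.
With the subsidy, sellers receive ps = pb + 26 for each unit, where pb is the price buyers pay.
On the curves, pb = 565/3 - (5/9)q and ps = 52 + 0.4q; the wedge ps − pb = 26 gives 52 + 0.4q − (565/3 - (5/9)q) = 26, so q' = 7305/43.
Then pb = 565/3 − (5/9)·(7305/43) = 4040/43 and ps = 52 + 0.4·(7305/43) = 5158/43.
Government outlay = subsidy × quantity = 26 × 7305/43 = 189930/43.

Government cost = 189930/43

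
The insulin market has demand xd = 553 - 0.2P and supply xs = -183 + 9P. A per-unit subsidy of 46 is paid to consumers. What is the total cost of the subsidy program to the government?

Pre-subsidy: 553 - 0.2P = -183 + 9P gives P* = 80, x* = 537.
With the rebate, buyers effectively pay Pb = Ps − 46, where Ps is the price sellers receive.
Demand in terms of Ps becomes xd = 553 − 0.2(Ps − 46) = 562.2 - 0.2Ps. Setting this equal to supply: 562.2 - 0.2Ps = -183 + 9Ps, so Ps = 81.
Buyers pay Pb = 81 − 46 = 35; x' = -183 + 9·81 = 546.
Government outlay = subsidy × quantity = 46 × 546 = 25116.

Government cost = 25116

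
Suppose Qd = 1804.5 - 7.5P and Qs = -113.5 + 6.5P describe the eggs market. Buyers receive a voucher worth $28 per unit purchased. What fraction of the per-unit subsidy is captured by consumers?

Pre-subsidy: 1804.5 - 7.5P = -113.5 + 6.5P gives P* = 137, Q* = 777.
With the rebate, buyers effectively pay Pb = Ps − 28, where Ps is the price sellers receive.
Demand in terms of Ps becomes Qd = 1804.5 − 7.5(Ps − 28) = 2014.5 - 7.5Ps. Setting this equal to supply: 2014.5 - 7.5Ps = -113.5 + 6.5Ps, so Ps = 152.
Buyers pay Pb = 152 − 28 = 124; Q' = -113.5 + 6.5·152 = 874.5.
Buyers' price falls by P* − Pb = 137 − 124 = 13; sellers' price rises by Ps − P* = 152 − 137 = 15.
So consumers capture 13/28 = 13/28 of each unit of subsidy.

Consumer share = 13/28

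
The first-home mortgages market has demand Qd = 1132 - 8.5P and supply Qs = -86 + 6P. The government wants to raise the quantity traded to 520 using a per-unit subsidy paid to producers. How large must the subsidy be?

Required subsidy s = 29 per unit

At Q = 520, invert demand for the buyer price: Pb = (1132 − 520)/8.5 = 72; invert supply for the seller price: Ps = (520 − (-86))/6 = 101.
The subsidy must fill the gap: s = Ps − Pb = 101 − 72 = 29.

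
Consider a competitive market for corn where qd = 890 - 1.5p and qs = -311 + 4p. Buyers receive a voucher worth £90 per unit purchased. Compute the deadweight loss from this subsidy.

Deadweight loss = 48600/11

Pre-subsidy: 890 - 1.5p = -311 + 4p gives p* = 2402/11, q* = 6187/11.
With the rebate, buyers effectively pay pb = ps − 90, where ps is the price sellers receive.
Demand in terms of ps becomes qd = 890 − 1.5(ps − 90) = 1025 - 1.5ps. Setting this equal to supply: 1025 - 1.5ps = -311 + 4ps, so ps = 2672/11.
Buyers pay pb = 2672/11 − 90 = 1682/11; q' = -311 + 4·(2672/11) = 7267/11.
The subsidy expands output by 7267/11 − 6187/11 = 1080/11 past the efficient level; on those units the gap between marginal cost and willingness to pay runs from 0 up to 90.
DWL = ½ × 90 × 1080/11 = 48600/11.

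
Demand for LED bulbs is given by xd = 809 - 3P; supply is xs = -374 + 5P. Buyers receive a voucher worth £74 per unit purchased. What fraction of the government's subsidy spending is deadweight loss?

DWL / government spending = 15/109

Pre-subsidy: 809 - 3P = -374 + 5P gives P* = 147.875, x* = 365.375.
With the rebate, buyers effectively pay Pb = Ps − 74, where Ps is the price sellers receive.
Demand in terms of Ps becomes xd = 809 − 3(Ps − 74) = 1031 - 3Ps. Setting this equal to supply: 1031 - 3Ps = -374 + 5Ps, so Ps = 175.625.
Buyers pay Pb = 175.625 − 74 = 101.625; x' = -374 + 5·175.625 = 504.125.
ΔCS = ½(365.375 + 504.125)(147.875 − 101.625) = 20107.1875; ΔPS = ½(365.375 + 504.125)(175.625 − 147.875) = 12064.3125.
Government spending = 74 × 504.125 = 37305.25.
DWL = ½ × 74 × (504.125 − 365.375) = 5133.75; fraction = 5133.75 / 37305.25 = 15/109.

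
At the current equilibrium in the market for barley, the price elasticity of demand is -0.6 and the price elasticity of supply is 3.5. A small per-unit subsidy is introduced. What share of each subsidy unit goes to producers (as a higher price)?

Producer share = 6/41

For a small subsidy around the equilibrium, the benefit split depends on the relative slopes, which at a point are proportional to the elasticities.
Buyer share = εs/(εs + |εd|) = 3.5/(3.5 + 0.6) = 35/41; seller share = |εd|/(εs + |εd|) = 6/41.
So producers capture 6/41 of the subsidy.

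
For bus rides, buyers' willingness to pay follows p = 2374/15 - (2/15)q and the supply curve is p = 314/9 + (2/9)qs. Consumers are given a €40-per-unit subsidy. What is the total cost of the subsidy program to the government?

Government cost = €18380

Pre-subsidy: 2374/15 - (2/15)q = 314/9 + (2/9)q gives q* = 347 and p* = 112.
With the rebate, buyers effectively pay pb = ps − 40, where ps is the price sellers receive.
On the curves, pb = 2374/15 - (2/15)q and ps = 314/9 + (2/9)q; the wedge ps − pb = 40 gives 314/9 + (2/9)q − (2374/15 - (2/15)q) = 40, so q' = 459.5.
Then pb = 2374/15 − (2/15)·459.5 = 97 and ps = 314/9 + (2/9)·459.5 = 137.
Government outlay = subsidy × quantity = 40 × 459.5 = 18380.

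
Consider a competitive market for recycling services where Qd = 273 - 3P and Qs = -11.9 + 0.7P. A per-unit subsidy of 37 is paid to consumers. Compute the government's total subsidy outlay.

Government cost = 2331

Pre-subsidy: 273 - 3P = -11.9 + 0.7P gives P* = 77, Q* = 42.
With the rebate, buyers effectively pay Pb = Ps − 37, where Ps is the price sellers receive.
Demand in terms of Ps becomes Qd = 273 − 3(Ps − 37) = 384 - 3Ps. Setting this equal to supply: 384 - 3Ps = -11.9 + 0.7Ps, so Ps = 107.
Buyers pay Pb = 107 − 37 = 70; Q' = -11.9 + 0.7·107 = 63.
Government outlay = subsidy × quantity = 37 × 63 = 2331.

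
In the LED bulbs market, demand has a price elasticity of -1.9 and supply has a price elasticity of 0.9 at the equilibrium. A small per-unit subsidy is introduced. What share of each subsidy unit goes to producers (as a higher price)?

For a small subsidy around the equilibrium, the benefit split depends on the relative slopes, which at a point are proportional to the elasticities.
Buyer share = εs/(εs + |εd|) = 0.9/(0.9 + 1.9) = 9/28; seller share = |εd|/(εs + |εd|) = 19/28.
So producers capture 19/28 of the subsidy.

Producer share = 19/28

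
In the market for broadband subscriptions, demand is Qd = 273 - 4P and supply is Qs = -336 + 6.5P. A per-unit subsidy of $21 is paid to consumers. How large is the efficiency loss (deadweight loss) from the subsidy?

Deadweight loss = $546

Pre-subsidy: 273 - 4P = -336 + 6.5P gives P* = 58, Q* = 41.
With the rebate, buyers effectively pay Pb = Ps − 21, where Ps is the price sellers receive.
Demand in terms of Ps becomes Qd = 273 − 4(Ps − 21) = 357 - 4Ps. Setting this equal to supply: 357 - 4Ps = -336 + 6.5Ps, so Ps = 66.
Buyers pay Pb = 66 − 21 = 45; Q' = -336 + 6.5·66 = 93.
The subsidy expands output by 93 − 41 = 52 past the efficient level; on those units the gap between marginal cost and willingness to pay runs from 0 up to 21.
DWL = ½ × 21 × 52 = 546.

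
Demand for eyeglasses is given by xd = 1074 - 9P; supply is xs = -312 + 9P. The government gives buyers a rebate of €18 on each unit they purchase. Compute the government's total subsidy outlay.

Government cost = €8316

Pre-subsidy: 1074 - 9P = -312 + 9P gives P* = 77, x* = 381.
With the rebate, buyers effectively pay Pb = Ps − 18, where Ps is the price sellers receive.
Demand in terms of Ps becomes xd = 1074 − 9(Ps − 18) = 1236 - 9Ps. Setting this equal to supply: 1236 - 9Ps = -312 + 9Ps, so Ps = 86.
Buyers pay Pb = 86 − 18 = 68; x' = -312 + 9·86 = 462.
Government outlay = subsidy × quantity = 18 × 462 = 8316.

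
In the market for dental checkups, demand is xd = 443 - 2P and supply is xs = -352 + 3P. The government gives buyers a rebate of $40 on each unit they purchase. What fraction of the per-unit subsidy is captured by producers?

Producer share = 0.4

Pre-subsidy: 443 - 2P = -352 + 3P gives P* = 159, x* = 125.
With the rebate, buyers effectively pay Pb = Ps − 40, where Ps is the price sellers receive.
Demand in terms of Ps becomes xd = 443 − 2(Ps − 40) = 523 - 2Ps. Setting this equal to supply: 523 - 2Ps = -352 + 3Ps, so Ps = 175.
Buyers pay Pb = 175 − 40 = 135; x' = -352 + 3·175 = 173.
Buyers' price falls by P* − Pb = 159 − 135 = 24; sellers' price rises by Ps − P* = 175 − 159 = 16.
So producers capture 16/40 = 0.4 of each unit of subsidy.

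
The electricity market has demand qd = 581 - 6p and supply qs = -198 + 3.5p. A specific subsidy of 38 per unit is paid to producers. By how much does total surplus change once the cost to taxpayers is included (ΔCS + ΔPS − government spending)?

Pre-subsidy: 581 - 6p = -198 + 3.5p gives p* = 82, q* = 89.
With the subsidy, sellers receive ps = pb + 38 for each unit, where pb is the price buyers pay.
Supply in terms of pb becomes qs = -198 + 3.5(pb + 38) = -65 + 3.5pb. Setting this equal to demand: 581 - 6pb = -65 + 3.5pb, so pb = 68.
Sellers receive ps = 68 + 38 = 106; q' = 581 − 6·68 = 173.
ΔCS = ½(89 + 173)(82 − 68) = 1834; ΔPS = ½(89 + 173)(106 − 82) = 3144.
Government spending = 38 × 173 = 6574.
Net change = 1834 + 3144 − 6574 = -1596. The loss equals the DWL triangle ½·38·84.

Net change in total surplus = -1596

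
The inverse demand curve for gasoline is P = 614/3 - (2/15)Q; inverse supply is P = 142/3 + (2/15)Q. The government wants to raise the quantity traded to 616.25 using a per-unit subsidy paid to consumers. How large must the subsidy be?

At Q = 616.25, from the demand curve buyers pay Pb = 614/3 − (2/15)·616.25 = 122.5; from the supply curve sellers need Ps = 142/3 + (2/15)·616.25 = 129.5.
The subsidy must fill the gap: s = Ps − Pb = 129.5 − 122.5 = 7.

Required subsidy s = 7 per unit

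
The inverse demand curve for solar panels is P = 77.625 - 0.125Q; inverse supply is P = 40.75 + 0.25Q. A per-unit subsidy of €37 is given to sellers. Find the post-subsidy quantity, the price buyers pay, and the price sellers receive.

Pre-subsidy: 77.625 - 0.125Q = 40.75 + 0.25Q gives Q* = 295/3 and P* = 196/3.
With the subsidy, sellers receive Ps = Pb + 37 for each unit, where Pb is the price buyers pay.
On the curves, Pb = 77.625 - 0.125Q and Ps = 40.75 + 0.25Q; the wedge Ps − Pb = 37 gives 40.75 + 0.25Q − (77.625 - 0.125Q) = 37, so Q' = 197.
Then Pb = 77.625 − 0.125·197 = 53 and Ps = 40.75 + 0.25·197 = 90.

Q' = 197; buyers pay €53; sellers receive €90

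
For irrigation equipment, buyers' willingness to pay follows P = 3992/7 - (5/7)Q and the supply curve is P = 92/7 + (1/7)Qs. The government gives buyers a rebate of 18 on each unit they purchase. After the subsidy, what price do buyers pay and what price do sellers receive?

Pre-subsidy: 3992/7 - (5/7)Q = 92/7 + (1/7)Q gives Q* = 650 and P* = 106.
With the rebate, buyers effectively pay Pb = Ps − 18, where Ps is the price sellers receive.
On the curves, Pb = 3992/7 - (5/7)Q and Ps = 92/7 + (1/7)Q; the wedge Ps − Pb = 18 gives 92/7 + (1/7)Q − (3992/7 - (5/7)Q) = 18, so Q' = 671.
Then Pb = 3992/7 − (5/7)·671 = 91 and Ps = 92/7 + (1/7)·671 = 109.

Buyers pay 91; sellers receive 109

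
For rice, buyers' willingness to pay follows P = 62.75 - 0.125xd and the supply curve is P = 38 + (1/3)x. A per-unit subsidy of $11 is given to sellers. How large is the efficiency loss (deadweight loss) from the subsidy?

Pre-subsidy: 62.75 - 0.125x = 38 + (1/3)x gives x* = 54 and P* = 56.
With the subsidy, sellers receive Ps = Pb + 11 for each unit, where Pb is the price buyers pay.
On the curves, Pb = 62.75 - 0.125x and Ps = 38 + (1/3)x; the wedge Ps − Pb = 11 gives 38 + (1/3)x − (62.75 - 0.125x) = 11, so x' = 78.
Then Pb = 62.75 − 0.125·78 = 53 and Ps = 38 + (1/3)·78 = 64.
The subsidy expands output by 78 − 54 = 24 past the efficient level; on those units the gap between marginal cost and willingness to pay runs from 0 up to 11.
DWL = ½ × 11 × 24 = 132.

Deadweight loss = $132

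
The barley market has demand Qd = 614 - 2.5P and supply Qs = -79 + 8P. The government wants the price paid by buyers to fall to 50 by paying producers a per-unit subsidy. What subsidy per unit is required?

At a buyer price of 50, quantity demanded is 614 − 2.5·50 = 489.
Sellers supply 489 only when they receive Ps with -79 + 8·Ps = 489, i.e. Ps = 71.
s = Ps − Pb = 71 − 50 = 21.

Required subsidy s = 21 per unit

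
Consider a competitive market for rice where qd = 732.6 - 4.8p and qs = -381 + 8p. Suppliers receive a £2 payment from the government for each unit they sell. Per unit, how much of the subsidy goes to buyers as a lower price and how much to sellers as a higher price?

Pre-subsidy: 732.6 - 4.8p = -381 + 8p gives p* = 87, q* = 315.
With the subsidy, sellers receive ps = pb + 2 for each unit, where pb is the price buyers pay.
Supply in terms of pb becomes qs = -381 + 8(pb + 2) = -365 + 8pb. Setting this equal to demand: 732.6 - 4.8pb = -365 + 8pb, so pb = 85.75.
Sellers receive ps = 85.75 + 2 = 87.75; q' = 732.6 − 4.8·85.75 = 321.
Buyers' price falls by p* − pb = 87 − 85.75 = 1.25; sellers' price rises by ps − p* = 87.75 − 87 = 0.75.

Buyers gain £1.25 per unit; sellers gain £0.75 per unit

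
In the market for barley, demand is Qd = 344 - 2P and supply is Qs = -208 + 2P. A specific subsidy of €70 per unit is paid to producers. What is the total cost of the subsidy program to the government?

Government cost = €9660

Pre-subsidy: 344 - 2P = -208 + 2P gives P* = 138, Q* = 68.
With the subsidy, sellers receive Ps = Pb + 70 for each unit, where Pb is the price buyers pay.
Supply in terms of Pb becomes Qs = -208 + 2(Pb + 70) = -68 + 2Pb. Setting this equal to demand: 344 - 2Pb = -68 + 2Pb, so Pb = 103.
Sellers receive Ps = 103 + 70 = 173; Q' = 344 − 2·103 = 138.
Government outlay = subsidy × quantity = 70 × 138 = 9660.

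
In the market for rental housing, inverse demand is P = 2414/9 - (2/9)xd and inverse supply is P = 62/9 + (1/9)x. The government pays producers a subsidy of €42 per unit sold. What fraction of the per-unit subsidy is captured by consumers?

Consumer share = 2/3

Pre-subsidy: 2414/9 - (2/9)x = 62/9 + (1/9)x gives x* = 784 and P* = 94.
With the subsidy, sellers receive Ps = Pb + 42 for each unit, where Pb is the price buyers pay.
On the curves, Pb = 2414/9 - (2/9)x and Ps = 62/9 + (1/9)x; the wedge Ps − Pb = 42 gives 62/9 + (1/9)x − (2414/9 - (2/9)x) = 42, so x' = 910.
Then Pb = 2414/9 − (2/9)·910 = 66 and Ps = 62/9 + (1/9)·910 = 108.
Buyers' price falls by P* − Pb = 94 − 66 = 28; sellers' price rises by Ps − P* = 108 − 94 = 14.
So consumers capture 28/42 = 2/3 of each unit of subsidy.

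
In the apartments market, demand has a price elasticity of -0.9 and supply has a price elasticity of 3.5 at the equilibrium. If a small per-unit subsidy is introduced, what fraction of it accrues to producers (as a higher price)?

For a small subsidy around the equilibrium, the benefit split depends on the relative slopes, which at a point are proportional to the elasticities.
Buyer share = εs/(εs + |εd|) = 3.5/(3.5 + 0.9) = 35/44; seller share = |εd|/(εs + |εd|) = 9/44.
So producers capture 9/44 of the subsidy.

Producer share = 9/44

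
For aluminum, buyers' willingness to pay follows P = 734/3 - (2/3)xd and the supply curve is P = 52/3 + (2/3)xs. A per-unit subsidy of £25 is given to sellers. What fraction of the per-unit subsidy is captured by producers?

Pre-subsidy: 734/3 - (2/3)x = 52/3 + (2/3)x gives x* = 170.5 and P* = 131.
With the subsidy, sellers receive Ps = Pb + 25 for each unit, where Pb is the price buyers pay.
On the curves, Pb = 734/3 - (2/3)x and Ps = 52/3 + (2/3)x; the wedge Ps − Pb = 25 gives 52/3 + (2/3)x − (734/3 - (2/3)x) = 25, so x' = 189.25.
Then Pb = 734/3 − (2/3)·189.25 = 118.5 and Ps = 52/3 + (2/3)·189.25 = 143.5.
Buyers' price falls by P* − Pb = 131 − 118.5 = 12.5; sellers' price rises by Ps − P* = 143.5 − 131 = 12.5.
So producers capture 12.5/25 = 0.5 of each unit of subsidy.

Producer share = 0.5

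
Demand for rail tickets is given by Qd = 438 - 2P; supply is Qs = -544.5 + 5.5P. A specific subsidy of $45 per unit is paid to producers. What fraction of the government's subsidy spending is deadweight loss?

DWL / government spending = 3/22

Pre-subsidy: 438 - 2P = -544.5 + 5.5P gives P* = 131, Q* = 176.
With the subsidy, sellers receive Ps = Pb + 45 for each unit, where Pb is the price buyers pay.
Supply in terms of Pb becomes Qs = -544.5 + 5.5(Pb + 45) = -297 + 5.5Pb. Setting this equal to demand: 438 - 2Pb = -297 + 5.5Pb, so Pb = 98.
Sellers receive Ps = 98 + 45 = 143; Q' = 438 − 2·98 = 242.
ΔCS = ½(176 + 242)(131 − 98) = 6897; ΔPS = ½(176 + 242)(143 − 131) = 2508.
Government spending = 45 × 242 = 10890.
DWL = ½ × 45 × (242 − 176) = 1485; fraction = 1485 / 10890 = 3/22.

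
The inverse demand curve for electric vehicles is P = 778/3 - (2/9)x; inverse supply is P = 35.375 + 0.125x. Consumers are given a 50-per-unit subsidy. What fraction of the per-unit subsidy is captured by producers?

Pre-subsidy: 778/3 - (2/9)x = 35.375 + 0.125x gives x* = 645 and P* = 116.
With the rebate, buyers effectively pay Pb = Ps − 50, where Ps is the price sellers receive.
On the curves, Pb = 778/3 - (2/9)x and Ps = 35.375 + 0.125x; the wedge Ps − Pb = 50 gives 35.375 + 0.125x − (778/3 - (2/9)x) = 50, so x' = 789.
Then Pb = 778/3 − (2/9)·789 = 84 and Ps = 35.375 + 0.125·789 = 134.
Buyers' price falls by P* − Pb = 116 − 84 = 32; sellers' price rises by Ps − P* = 134 − 116 = 18.
So producers capture 18/50 = 0.36 of each unit of subsidy.

Producer share = 0.36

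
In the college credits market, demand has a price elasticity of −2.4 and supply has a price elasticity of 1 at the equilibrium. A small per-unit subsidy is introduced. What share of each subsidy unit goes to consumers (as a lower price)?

For a small subsidy around the equilibrium, the benefit split depends on the relative slopes, which at a point are proportional to the elasticities.
Buyer share = εs/(εs + |εd|) = 1/(1 + 2.4) = 5/17; seller share = |εd|/(εs + |εd|) = 12/17.

Consumer share = 5/17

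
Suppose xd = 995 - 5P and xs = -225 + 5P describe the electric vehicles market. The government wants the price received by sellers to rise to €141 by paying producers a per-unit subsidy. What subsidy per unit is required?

Required subsidy s = €38 per unit

At a seller price of 141, quantity supplied is -225 + 5·141 = 480.
Buyers absorb 480 only when they pay Pb with 995 − 5·Pb = 480, i.e. Pb = 103.
s = Ps − Pb = 141 − 103 = 38.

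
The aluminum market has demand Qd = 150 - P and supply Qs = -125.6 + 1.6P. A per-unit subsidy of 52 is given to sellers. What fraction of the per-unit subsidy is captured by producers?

Producer share = 5/13

Pre-subsidy: 150 - P = -125.6 + 1.6P gives P* = 106, Q* = 44.
With the subsidy, sellers receive Ps = Pb + 52 for each unit, where Pb is the price buyers pay.
Supply in terms of Pb becomes Qs = -125.6 + 1.6(Pb + 52) = -42.4 + 1.6Pb. Setting this equal to demand: 150 - Pb = -42.4 + 1.6Pb, so Pb = 74.
Sellers receive Ps = 74 + 52 = 126; Q' = 150 − 1·74 = 76.
Buyers' price falls by P* − Pb = 106 − 74 = 32; sellers' price rises by Ps − P* = 126 − 106 = 20.
So producers capture 20/52 = 5/13 of each unit of subsidy.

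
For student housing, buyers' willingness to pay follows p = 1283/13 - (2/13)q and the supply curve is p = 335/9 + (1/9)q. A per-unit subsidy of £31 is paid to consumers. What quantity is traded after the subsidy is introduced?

Pre-subsidy: 1283/13 - (2/13)q = 335/9 + (1/9)q gives q* = 232 and p* = 63.
With the rebate, buyers effectively pay pb = ps − 31, where ps is the price sellers receive.
On the curves, pb = 1283/13 - (2/13)q and ps = 335/9 + (1/9)q; the wedge ps − pb = 31 gives 335/9 + (1/9)q − (1283/13 - (2/13)q) = 31, so q' = 349.
Then pb = 1283/13 − (2/13)·349 = 45 and ps = 335/9 + (1/9)·349 = 76.

q' = 349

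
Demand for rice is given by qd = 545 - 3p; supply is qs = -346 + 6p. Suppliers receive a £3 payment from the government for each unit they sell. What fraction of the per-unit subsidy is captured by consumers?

Consumer share = 2/3

Pre-subsidy: 545 - 3p = -346 + 6p gives p* = 99, q* = 248.
With the subsidy, sellers receive ps = pb + 3 for each unit, where pb is the price buyers pay.
Supply in terms of pb becomes qs = -346 + 6(pb + 3) = -328 + 6pb. Setting this equal to demand: 545 - 3pb = -328 + 6pb, so pb = 97.
Sellers receive ps = 97 + 3 = 100; q' = 545 − 3·97 = 254.
Buyers' price falls by p* − pb = 99 − 97 = 2; sellers' price rises by ps − p* = 100 − 99 = 1.
So consumers capture 2/3 = 2/3 of each unit of subsidy.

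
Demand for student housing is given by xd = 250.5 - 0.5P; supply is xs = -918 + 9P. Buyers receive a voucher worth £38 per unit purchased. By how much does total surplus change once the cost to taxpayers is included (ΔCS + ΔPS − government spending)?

Pre-subsidy: 250.5 - 0.5P = -918 + 9P gives P* = 123, x* = 189.
With the rebate, buyers effectively pay Pb = Ps − 38, where Ps is the price sellers receive.
Demand in terms of Ps becomes xd = 250.5 − 0.5(Ps − 38) = 269.5 - 0.5Ps. Setting this equal to supply: 269.5 - 0.5Ps = -918 + 9Ps, so Ps = 125.
Buyers pay Pb = 125 − 38 = 87; x' = -918 + 9·125 = 207.
ΔCS = ½(189 + 207)(123 − 87) = 7128; ΔPS = ½(189 + 207)(125 − 123) = 396.
Government spending = 38 × 207 = 7866.
Net change = 7128 + 396 − 7866 = -342. The loss equals the DWL triangle ½·38·18.

Net change in total surplus = -£342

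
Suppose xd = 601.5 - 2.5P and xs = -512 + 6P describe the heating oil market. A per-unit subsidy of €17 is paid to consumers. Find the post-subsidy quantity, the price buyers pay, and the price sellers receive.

Pre-subsidy: 601.5 - 2.5P = -512 + 6P gives P* = 131, x* = 274.
With the rebate, buyers effectively pay Pb = Ps − 17, where Ps is the price sellers receive.
Demand in terms of Ps becomes xd = 601.5 − 2.5(Ps − 17) = 644 - 2.5Ps. Setting this equal to supply: 644 - 2.5Ps = -512 + 6Ps, so Ps = 136.
Buyers pay Pb = 136 − 17 = 119; x' = -512 + 6·136 = 304.

x' = 304; buyers pay €119; sellers receive €136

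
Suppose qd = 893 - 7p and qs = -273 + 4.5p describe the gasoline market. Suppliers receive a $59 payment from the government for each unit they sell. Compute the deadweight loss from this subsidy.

Pre-subsidy: 893 - 7p = -273 + 4.5p gives p* = 2332/23, q* = 4215/23.
With the subsidy, sellers receive ps = pb + 59 for each unit, where pb is the price buyers pay.
Supply in terms of pb becomes qs = -273 + 4.5(pb + 59) = -7.5 + 4.5pb. Setting this equal to demand: 893 - 7pb = -7.5 + 4.5pb, so pb = 1801/23.
Sellers receive ps = 1801/23 + 59 = 3158/23; q' = 893 − 7·(1801/23) = 7932/23.
The subsidy expands output by 7932/23 − 4215/23 = 3717/23 past the efficient level; on those units the gap between marginal cost and willingness to pay runs from 0 up to 59.
DWL = ½ × 59 × 3717/23 = 219303/46.

Deadweight loss = 219303/46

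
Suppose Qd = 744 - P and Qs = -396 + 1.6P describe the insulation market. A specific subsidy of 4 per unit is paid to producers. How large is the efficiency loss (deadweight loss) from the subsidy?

Pre-subsidy: 744 - P = -396 + 1.6P gives P* = 5700/13, Q* = 3972/13.
With the subsidy, sellers receive Ps = Pb + 4 for each unit, where Pb is the price buyers pay.
Supply in terms of Pb becomes Qs = -396 + 1.6(Pb + 4) = -389.6 + 1.6Pb. Setting this equal to demand: 744 - Pb = -389.6 + 1.6Pb, so Pb = 436.
Sellers receive Ps = 436 + 4 = 440; Q' = 744 − 1·436 = 308.
The subsidy expands output by 308 − 3972/13 = 32/13 past the efficient level; on those units the gap between marginal cost and willingness to pay runs from 0 up to 4.
DWL = ½ × 4 × 32/13 = 64/13.

Deadweight loss = 64/13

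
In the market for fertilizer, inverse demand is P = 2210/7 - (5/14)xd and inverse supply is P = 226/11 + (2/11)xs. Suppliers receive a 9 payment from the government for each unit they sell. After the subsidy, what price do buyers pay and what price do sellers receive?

Pre-subsidy: 2210/7 - (5/14)x = 226/11 + (2/11)x gives x* = 45456/83 and P* = 9970/83.
With the subsidy, sellers receive Ps = Pb + 9 for each unit, where Pb is the price buyers pay.
On the curves, Pb = 2210/7 - (5/14)x and Ps = 226/11 + (2/11)x; the wedge Ps − Pb = 9 gives 226/11 + (2/11)x − (2210/7 - (5/14)x) = 9, so x' = 46842/83.
Then Pb = 2210/7 − (5/14)·(46842/83) = 9475/83 and Ps = 226/11 + (2/11)·(46842/83) = 10222/83.

Buyers pay 9475/83; sellers receive 10222/83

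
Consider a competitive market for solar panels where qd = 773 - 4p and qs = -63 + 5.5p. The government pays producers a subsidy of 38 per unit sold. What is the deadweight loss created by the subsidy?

Deadweight loss = 1672

Pre-subsidy: 773 - 4p = -63 + 5.5p gives p* = 88, q* = 421.
With the subsidy, sellers receive ps = pb + 38 for each unit, where pb is the price buyers pay.
Supply in terms of pb becomes qs = -63 + 5.5(pb + 38) = 146 + 5.5pb. Setting this equal to demand: 773 - 4pb = 146 + 5.5pb, so pb = 66.
Sellers receive ps = 66 + 38 = 104; q' = 773 − 4·66 = 509.
The subsidy expands output by 509 − 421 = 88 past the efficient level; on those units the gap between marginal cost and willingness to pay runs from 0 up to 38.
DWL = ½ × 38 × 88 = 1672.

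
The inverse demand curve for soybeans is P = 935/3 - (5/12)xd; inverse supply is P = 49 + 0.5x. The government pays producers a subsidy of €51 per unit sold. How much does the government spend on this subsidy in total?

Pre-subsidy: 935/3 - (5/12)x = 49 + 0.5x gives x* = 3152/11 and P* = 2115/11.
With the subsidy, sellers receive Ps = Pb + 51 for each unit, where Pb is the price buyers pay.
On the curves, Pb = 935/3 - (5/12)x and Ps = 49 + 0.5x; the wedge Ps − Pb = 51 gives 49 + 0.5x − (935/3 - (5/12)x) = 51, so x' = 3764/11.
Then Pb = 935/3 − (5/12)·(3764/11) = 1860/11 and Ps = 49 + 0.5·(3764/11) = 2421/11.
Government outlay = subsidy × quantity = 51 × 3764/11 = 191964/11.

Government cost = 191964/11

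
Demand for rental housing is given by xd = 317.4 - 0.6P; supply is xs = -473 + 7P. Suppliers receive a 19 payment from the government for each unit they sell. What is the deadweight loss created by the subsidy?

Pre-subsidy: 317.4 - 0.6P = -473 + 7P gives P* = 104, x* = 255.
With the subsidy, sellers receive Ps = Pb + 19 for each unit, where Pb is the price buyers pay.
Supply in terms of Pb becomes xs = -473 + 7(Pb + 19) = -340 + 7Pb. Setting this equal to demand: 317.4 - 0.6Pb = -340 + 7Pb, so Pb = 86.5.
Sellers receive Ps = 86.5 + 19 = 105.5; x' = 317.4 − 0.6·86.5 = 265.5.
The subsidy expands output by 265.5 − 255 = 10.5 past the efficient level; on those units the gap between marginal cost and willingness to pay runs from 0 up to 19.
DWL = ½ × 19 × 10.5 = 99.75.

Deadweight loss = 99.75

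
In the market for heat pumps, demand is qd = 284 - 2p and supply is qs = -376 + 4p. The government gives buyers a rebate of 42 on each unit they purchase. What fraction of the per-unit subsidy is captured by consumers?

Consumer share = 2/3

Pre-subsidy: 284 - 2p = -376 + 4p gives p* = 110, q* = 64.
With the rebate, buyers effectively pay pb = ps − 42, where ps is the price sellers receive.
Demand in terms of ps becomes qd = 284 − 2(ps − 42) = 368 - 2ps. Setting this equal to supply: 368 - 2ps = -376 + 4ps, so ps = 124.
Buyers pay pb = 124 − 42 = 82; q' = -376 + 4·124 = 120.
Buyers' price falls by p* − pb = 110 − 82 = 28; sellers' price rises by ps − p* = 124 − 110 = 14.
So consumers capture 28/42 = 2/3 of each unit of subsidy.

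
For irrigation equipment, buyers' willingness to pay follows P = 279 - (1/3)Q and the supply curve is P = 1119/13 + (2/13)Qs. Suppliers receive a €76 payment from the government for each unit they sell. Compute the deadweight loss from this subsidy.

Deadweight loss = €5928

Pre-subsidy: 279 - (1/3)Q = 1119/13 + (2/13)Q gives Q* = 396 and P* = 147.
With the subsidy, sellers receive Ps = Pb + 76 for each unit, where Pb is the price buyers pay.
On the curves, Pb = 279 - (1/3)Q and Ps = 1119/13 + (2/13)Q; the wedge Ps − Pb = 76 gives 1119/13 + (2/13)Q − (279 - (1/3)Q) = 76, so Q' = 552.
Then Pb = 279 − (1/3)·552 = 95 and Ps = 1119/13 + (2/13)·552 = 171.
The subsidy expands output by 552 − 396 = 156 past the efficient level; on those units the gap between marginal cost and willingness to pay runs from 0 up to 76.
DWL = ½ × 76 × 156 = 5928.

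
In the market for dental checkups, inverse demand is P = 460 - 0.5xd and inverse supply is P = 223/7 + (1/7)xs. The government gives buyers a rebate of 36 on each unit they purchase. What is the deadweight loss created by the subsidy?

Pre-subsidy: 460 - 0.5x = 223/7 + (1/7)x gives x* = 666 and P* = 127.
With the rebate, buyers effectively pay Pb = Ps − 36, where Ps is the price sellers receive.
On the curves, Pb = 460 - 0.5x and Ps = 223/7 + (1/7)x; the wedge Ps − Pb = 36 gives 223/7 + (1/7)x − (460 - 0.5x) = 36, so x' = 722.
Then Pb = 460 − 0.5·722 = 99 and Ps = 223/7 + (1/7)·722 = 135.
The subsidy expands output by 722 − 666 = 56 past the efficient level; on those units the gap between marginal cost and willingness to pay runs from 0 up to 36.
DWL = ½ × 36 × 56 = 1008.

Deadweight loss = 1008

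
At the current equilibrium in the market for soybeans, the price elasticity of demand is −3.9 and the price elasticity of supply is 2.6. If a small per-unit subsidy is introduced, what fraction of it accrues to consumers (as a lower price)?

For a small subsidy around the equilibrium, the benefit split depends on the relative slopes, which at a point are proportional to the elasticities.
Buyer share = εs/(εs + |εd|) = 2.6/(2.6 + 3.9) = 0.4; seller share = |εd|/(εs + |εd|) = 0.6.

Consumer share = 0.4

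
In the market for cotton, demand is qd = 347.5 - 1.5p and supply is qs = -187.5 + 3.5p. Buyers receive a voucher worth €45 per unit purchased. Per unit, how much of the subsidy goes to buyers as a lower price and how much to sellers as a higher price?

Pre-subsidy: 347.5 - 1.5p = -187.5 + 3.5p gives p* = 107, q* = 187.
With the rebate, buyers effectively pay pb = ps − 45, where ps is the price sellers receive.
Demand in terms of ps becomes qd = 347.5 − 1.5(ps − 45) = 415 - 1.5ps. Setting this equal to supply: 415 - 1.5ps = -187.5 + 3.5ps, so ps = 120.5.
Buyers pay pb = 120.5 − 45 = 75.5; q' = -187.5 + 3.5·120.5 = 234.25.
Buyers' price falls by p* − pb = 107 − 75.5 = 31.5; sellers' price rises by ps − p* = 120.5 − 107 = 13.5.

Buyers gain €31.5 per unit; sellers gain €13.5 per unit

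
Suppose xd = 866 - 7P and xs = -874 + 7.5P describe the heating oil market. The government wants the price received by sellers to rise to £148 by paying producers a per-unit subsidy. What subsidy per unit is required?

At a seller price of 148, quantity supplied is -874 + 7.5·148 = 236.
Buyers absorb 236 only when they pay Pb with 866 − 7·Pb = 236, i.e. Pb = 90.
s = Ps − Pb = 148 − 90 = 58.

Required subsidy s = £58 per unit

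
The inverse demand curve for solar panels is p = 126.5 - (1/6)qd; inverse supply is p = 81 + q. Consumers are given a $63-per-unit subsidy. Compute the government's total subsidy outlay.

Government cost = $5859

Pre-subsidy: 126.5 - (1/6)q = 81 + q gives q* = 39 and p* = 120.
With the rebate, buyers effectively pay pb = ps − 63, where ps is the price sellers receive.
On the curves, pb = 126.5 - (1/6)q and ps = 81 + q; the wedge ps − pb = 63 gives 81 + q − (126.5 - (1/6)q) = 63, so q' = 93.
Then pb = 126.5 − (1/6)·93 = 111 and ps = 81 + 1·93 = 174.
Government outlay = subsidy × quantity = 63 × 93 = 5859.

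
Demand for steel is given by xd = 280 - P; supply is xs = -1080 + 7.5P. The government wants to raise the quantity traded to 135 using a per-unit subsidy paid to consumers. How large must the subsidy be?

Required subsidy s = 17 per unit

At x = 135, invert demand for the buyer price: Pb = (280 − 135)/1 = 145; invert supply for the seller price: Ps = (135 − (-1080))/7.5 = 162.
The subsidy must fill the gap: s = Ps − Pb = 162 − 145 = 17.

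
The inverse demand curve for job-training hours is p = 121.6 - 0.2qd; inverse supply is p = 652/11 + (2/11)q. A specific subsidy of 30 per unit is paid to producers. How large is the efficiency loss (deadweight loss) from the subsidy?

Pre-subsidy: 121.6 - 0.2q = 652/11 + (2/11)q gives q* = 3428/21 and p* = 1868/21.
With the subsidy, sellers receive ps = pb + 30 for each unit, where pb is the price buyers pay.
On the curves, pb = 121.6 - 0.2q and ps = 652/11 + (2/11)q; the wedge ps − pb = 30 gives 652/11 + (2/11)q − (121.6 - 0.2q) = 30, so q' = 5078/21.
Then pb = 121.6 − 0.2·(5078/21) = 1538/21 and ps = 652/11 + (2/11)·(5078/21) = 2168/21.
The subsidy expands output by 5078/21 − 3428/21 = 550/7 past the efficient level; on those units the gap between marginal cost and willingness to pay runs from 0 up to 30.
DWL = ½ × 30 × 550/7 = 8250/7.

Deadweight loss = 8250/7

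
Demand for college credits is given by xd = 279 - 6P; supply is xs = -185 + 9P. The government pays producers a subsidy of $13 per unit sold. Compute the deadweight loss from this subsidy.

Pre-subsidy: 279 - 6P = -185 + 9P gives P* = 464/15, x* = 93.4.
With the subsidy, sellers receive Ps = Pb + 13 for each unit, where Pb is the price buyers pay.
Supply in terms of Pb becomes xs = -185 + 9(Pb + 13) = -68 + 9Pb. Setting this equal to demand: 279 - 6Pb = -68 + 9Pb, so Pb = 347/15.
Sellers receive Ps = 347/15 + 13 = 542/15; x' = 279 − 6·(347/15) = 140.2.
The subsidy expands output by 140.2 − 93.4 = 46.8 past the efficient level; on those units the gap between marginal cost and willingness to pay runs from 0 up to 13.
DWL = ½ × 13 × 46.8 = 304.2.

Deadweight loss = $304.2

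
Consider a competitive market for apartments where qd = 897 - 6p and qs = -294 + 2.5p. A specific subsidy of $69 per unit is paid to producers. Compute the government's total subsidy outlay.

Pre-subsidy: 897 - 6p = -294 + 2.5p gives p* = 2382/17, q* = 957/17.
With the subsidy, sellers receive ps = pb + 69 for each unit, where pb is the price buyers pay.
Supply in terms of pb becomes qs = -294 + 2.5(pb + 69) = -121.5 + 2.5pb. Setting this equal to demand: 897 - 6pb = -121.5 + 2.5pb, so pb = 2037/17.
Sellers receive ps = 2037/17 + 69 = 3210/17; q' = 897 − 6·(2037/17) = 3027/17.
Government outlay = subsidy × quantity = 69 × 3027/17 = 208863/17.

Government cost = 208863/17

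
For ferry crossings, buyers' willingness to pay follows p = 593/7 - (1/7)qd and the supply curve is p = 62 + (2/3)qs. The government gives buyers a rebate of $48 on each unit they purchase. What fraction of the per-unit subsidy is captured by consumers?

Pre-subsidy: 593/7 - (1/7)q = 62 + (2/3)q gives q* = 477/17 and p* = 1372/17.
With the rebate, buyers effectively pay pb = ps − 48, where ps is the price sellers receive.
On the curves, pb = 593/7 - (1/7)q and ps = 62 + (2/3)q; the wedge ps − pb = 48 gives 62 + (2/3)q − (593/7 - (1/7)q) = 48, so q' = 1485/17.
Then pb = 593/7 − (1/7)·(1485/17) = 1228/17 and ps = 62 + (2/3)·(1485/17) = 2044/17.
Buyers' price falls by p* − pb = 1372/17 − 1228/17 = 144/17; sellers' price rises by ps − p* = 2044/17 − 1372/17 = 672/17.
So consumers capture (144/17)/48 = 3/17 of each unit of subsidy.

Consumer share = 3/17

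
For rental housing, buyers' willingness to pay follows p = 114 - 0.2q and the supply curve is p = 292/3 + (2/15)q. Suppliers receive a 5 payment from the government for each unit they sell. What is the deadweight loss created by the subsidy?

Deadweight loss = 37.5

Pre-subsidy: 114 - 0.2q = 292/3 + (2/15)q gives q* = 50 and p* = 104.
With the subsidy, sellers receive ps = pb + 5 for each unit, where pb is the price buyers pay.
On the curves, pb = 114 - 0.2q and ps = 292/3 + (2/15)q; the wedge ps − pb = 5 gives 292/3 + (2/15)q − (114 - 0.2q) = 5, so q' = 65.
Then pb = 114 − 0.2·65 = 101 and ps = 292/3 + (2/15)·65 = 106.
The subsidy expands output by 65 − 50 = 15 past the efficient level; on those units the gap between marginal cost and willingness to pay runs from 0 up to 5.
DWL = ½ × 5 × 15 = 37.5.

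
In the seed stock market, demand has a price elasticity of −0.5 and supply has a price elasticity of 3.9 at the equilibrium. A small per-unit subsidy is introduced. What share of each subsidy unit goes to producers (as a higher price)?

For a small subsidy around the equilibrium, the benefit split depends on the relative slopes, which at a point are proportional to the elasticities.
Buyer share = εs/(εs + |εd|) = 3.9/(3.9 + 0.5) = 39/44; seller share = |εd|/(εs + |εd|) = 5/44.
So producers capture 5/44 of the subsidy.

Producer share = 5/44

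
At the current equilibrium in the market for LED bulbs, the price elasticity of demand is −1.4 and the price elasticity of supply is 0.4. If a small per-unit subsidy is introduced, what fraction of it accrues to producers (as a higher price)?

Producer share = 7/9

For a small subsidy around the equilibrium, the benefit split depends on the relative slopes, which at a point are proportional to the elasticities.
Buyer share = εs/(εs + |εd|) = 0.4/(0.4 + 1.4) = 2/9; seller share = |εd|/(εs + |εd|) = 7/9.
So producers capture 7/9 of the subsidy.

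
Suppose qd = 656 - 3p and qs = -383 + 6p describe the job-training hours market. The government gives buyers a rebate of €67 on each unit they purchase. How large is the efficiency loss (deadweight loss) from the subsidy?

Deadweight loss = €4489

Pre-subsidy: 656 - 3p = -383 + 6p gives p* = 1039/9, q* = 929/3.
With the rebate, buyers effectively pay pb = ps − 67, where ps is the price sellers receive.
Demand in terms of ps becomes qd = 656 − 3(ps − 67) = 857 - 3ps. Setting this equal to supply: 857 - 3ps = -383 + 6ps, so ps = 1240/9.
Buyers pay pb = 1240/9 − 67 = 637/9; q' = -383 + 6·(1240/9) = 1331/3.
The subsidy expands output by 1331/3 − 929/3 = 134 past the efficient level; on those units the gap between marginal cost and willingness to pay runs from 0 up to 67.
DWL = ½ × 67 × 134 = 4489.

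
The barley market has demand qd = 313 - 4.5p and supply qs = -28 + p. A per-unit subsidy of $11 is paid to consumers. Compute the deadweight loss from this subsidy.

Pre-subsidy: 313 - 4.5p = -28 + p gives p* = 62, q* = 34.
With the rebate, buyers effectively pay pb = ps − 11, where ps is the price sellers receive.
Demand in terms of ps becomes qd = 313 − 4.5(ps − 11) = 362.5 - 4.5ps. Setting this equal to supply: 362.5 - 4.5ps = -28 + ps, so ps = 71.
Buyers pay pb = 71 − 11 = 60; q' = -28 + 1·71 = 43.
The subsidy expands output by 43 − 34 = 9 past the efficient level; on those units the gap between marginal cost and willingness to pay runs from 0 up to 11.
DWL = ½ × 11 × 9 = 49.5.

Deadweight loss = $49.5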